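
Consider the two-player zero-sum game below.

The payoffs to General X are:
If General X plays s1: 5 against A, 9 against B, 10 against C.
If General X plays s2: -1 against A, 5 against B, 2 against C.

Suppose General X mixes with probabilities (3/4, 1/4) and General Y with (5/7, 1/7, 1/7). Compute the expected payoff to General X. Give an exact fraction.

67/14

Against (5/7, 1/7, 1/7), each row's expected payoff is s1: 44/7; s2: 2/7.
Taking the (3/4, 1/4)-weighted average: (3/4)·(44/7) + (1/4)·(2/7) = 67/14.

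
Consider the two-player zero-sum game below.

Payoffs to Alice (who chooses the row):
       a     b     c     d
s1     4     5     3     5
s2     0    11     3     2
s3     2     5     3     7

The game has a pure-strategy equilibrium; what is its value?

3

Row minima: 3, 0, 2 → Alice's maximin is 3.
Column maxima: 4, 11, 3, 7 → Bob's minimax is 3.
They coincide at (s1, c), so the value is 3.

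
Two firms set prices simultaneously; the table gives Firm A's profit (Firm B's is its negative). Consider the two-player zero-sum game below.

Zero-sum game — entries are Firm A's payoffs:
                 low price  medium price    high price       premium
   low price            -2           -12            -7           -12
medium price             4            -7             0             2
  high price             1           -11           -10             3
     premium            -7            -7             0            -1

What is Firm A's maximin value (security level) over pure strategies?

The worst-case payoff for each row is low price: -12, medium price: -7, high price: -11, premium: -7.
The best of these is -7.

-7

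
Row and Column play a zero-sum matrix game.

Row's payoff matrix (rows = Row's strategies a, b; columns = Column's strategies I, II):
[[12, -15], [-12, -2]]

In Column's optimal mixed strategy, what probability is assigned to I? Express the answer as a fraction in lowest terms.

13/37

Row minima are -15 and -12, so Row's maximin is -12; column maxima are 12 and -2, so Column's minimax is -2. These differ, so the equilibrium is in mixed strategies.
Let Column play I with probability q. Row is indifferent when 12q − 15(1−q) = −12q − 2(1−q), giving q = 13/37.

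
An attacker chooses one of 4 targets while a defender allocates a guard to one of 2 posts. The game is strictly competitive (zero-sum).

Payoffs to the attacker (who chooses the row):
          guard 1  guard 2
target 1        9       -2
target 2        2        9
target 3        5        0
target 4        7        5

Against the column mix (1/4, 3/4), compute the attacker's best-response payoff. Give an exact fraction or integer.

target 1: (9)·(1/4) + (-2)·(3/4) = 3/4.
target 2: (2)·(1/4) + (9)·(3/4) = 29/4.
target 3: (5)·(1/4) + (0)·(3/4) = 5/4.
target 4: (7)·(1/4) + (5)·(3/4) = 11/2.
The best pure response is target 2 with expected payoff 29/4.

29/4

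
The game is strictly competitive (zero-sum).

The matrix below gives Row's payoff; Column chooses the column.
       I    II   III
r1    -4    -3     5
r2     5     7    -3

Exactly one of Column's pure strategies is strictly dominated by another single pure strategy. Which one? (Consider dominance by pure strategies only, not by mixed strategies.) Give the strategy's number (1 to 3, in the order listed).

Column prefers columns that give Row less. Compare II with I: -4 < -3, 5 < 7.
So I strictly dominates II for Column; II is strictly dominated.

2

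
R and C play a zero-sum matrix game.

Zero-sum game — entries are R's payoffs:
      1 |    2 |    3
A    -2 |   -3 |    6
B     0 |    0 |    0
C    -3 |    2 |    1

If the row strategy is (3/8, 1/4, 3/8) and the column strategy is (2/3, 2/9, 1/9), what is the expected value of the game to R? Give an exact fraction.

Against (2/3, 2/9, 1/9), each row's expected payoff is A: -4/3; B: 0; C: -13/9.
Taking the (3/8, 1/4, 3/8)-weighted average: (3/8)·(-4/3) + (1/4)·(0) + (3/8)·(-13/9) = -25/24.

-25/24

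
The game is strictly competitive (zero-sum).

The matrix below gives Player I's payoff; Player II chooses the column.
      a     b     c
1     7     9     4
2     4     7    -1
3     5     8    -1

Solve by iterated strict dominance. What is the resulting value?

4

Column b is strictly dominated by a for Player II (7<9, 4<7, 5<8); eliminate b.
Row 3 is strictly dominated by row 1 (7>5, 4>-1); eliminate 3.
Row 2 is strictly dominated by row 1 (7>4, 4>-1); eliminate 2.
Column a is strictly dominated by c for Player II (4<7); eliminate a.
Only (1, c) remains, with payoff 4.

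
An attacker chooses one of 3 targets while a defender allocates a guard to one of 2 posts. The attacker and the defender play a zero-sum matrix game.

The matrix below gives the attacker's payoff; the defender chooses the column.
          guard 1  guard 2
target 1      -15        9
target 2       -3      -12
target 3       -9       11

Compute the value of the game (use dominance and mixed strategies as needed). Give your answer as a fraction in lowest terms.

-141/29

Row target 1 is strictly dominated by row target 3, so the attacker never plays it.
The remaining 2×2 game on (target 2, target 3) × (guard 1, guard 2) has no saddle point. Let the attacker play target 2 with probability p; indifference gives −3p − 9(1−p) = −12p + 11(1−p), so p = 20/29.
Similarly the defender's optimal q on guard 1 is 23/29, and the value is -3·(23/29) + (-12)·(6/29) = -141/29.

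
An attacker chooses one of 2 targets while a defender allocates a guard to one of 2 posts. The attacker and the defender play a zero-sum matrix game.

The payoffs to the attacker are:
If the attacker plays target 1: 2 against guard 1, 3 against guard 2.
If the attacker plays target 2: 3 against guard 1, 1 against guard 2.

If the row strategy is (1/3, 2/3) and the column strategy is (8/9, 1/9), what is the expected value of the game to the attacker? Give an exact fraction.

Against (8/9, 1/9), each row's expected payoff is target 1: 19/9; target 2: 25/9.
Taking the (1/3, 2/3)-weighted average: (1/3)·(19/9) + (2/3)·(25/9) = 23/9.

23/9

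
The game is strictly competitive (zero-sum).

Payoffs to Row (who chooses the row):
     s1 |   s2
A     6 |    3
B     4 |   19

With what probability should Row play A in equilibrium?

5/6

Row minima are 3 and 4, so Row's maximin is 4; column maxima are 6 and 19, so Column's minimax is 6. These differ, so the equilibrium is in mixed strategies.
Let Row play A with probability p. Column is indifferent when 6p + 4(1−p) = 3p + 19(1−p), giving p = 5/6.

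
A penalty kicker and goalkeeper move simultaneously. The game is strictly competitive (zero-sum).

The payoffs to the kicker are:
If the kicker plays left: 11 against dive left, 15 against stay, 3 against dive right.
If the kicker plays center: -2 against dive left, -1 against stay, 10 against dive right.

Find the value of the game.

29/5

Column stay is strictly dominated by dive left for the goalkeeper (it gives the kicker more in every row).
The remaining 2×2 game on (left, center) × (dive left, dive right) has no saddle point. Let the kicker play left with probability p; indifference gives 11p − 2(1−p) = 3p + 10(1−p), so p = 3/5.
Similarly the goalkeeper's optimal q on dive left is 7/20, and the value is 11·(7/20) + (3)·(13/20) = 29/5.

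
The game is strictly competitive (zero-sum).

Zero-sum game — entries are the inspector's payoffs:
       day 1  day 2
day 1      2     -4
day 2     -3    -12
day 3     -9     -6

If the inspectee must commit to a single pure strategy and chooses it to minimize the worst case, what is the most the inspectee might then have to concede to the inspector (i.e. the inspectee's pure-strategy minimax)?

-4

The worst case (largest entry) in each column is day 1: 2, day 2: -4.
The best (smallest) of these is -4.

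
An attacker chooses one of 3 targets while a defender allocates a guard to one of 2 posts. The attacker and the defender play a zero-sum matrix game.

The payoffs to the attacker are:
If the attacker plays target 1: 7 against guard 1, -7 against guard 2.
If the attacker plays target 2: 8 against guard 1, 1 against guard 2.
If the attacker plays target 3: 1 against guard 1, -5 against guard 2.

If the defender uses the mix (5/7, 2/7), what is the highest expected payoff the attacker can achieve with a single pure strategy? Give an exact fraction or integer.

6

target 1: (7)·(5/7) + (-7)·(2/7) = 3.
target 2: (8)·(5/7) + (1)·(2/7) = 6.
target 3: (1)·(5/7) + (-5)·(2/7) = -5/7.
The best pure response is target 2 with expected payoff 6.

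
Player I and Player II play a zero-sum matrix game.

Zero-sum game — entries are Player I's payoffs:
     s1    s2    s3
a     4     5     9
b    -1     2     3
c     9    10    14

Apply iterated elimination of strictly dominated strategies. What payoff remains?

Row a is strictly dominated by row c (9>4, 10>5, 14>9); eliminate a.
Column s2 is strictly dominated by s1 for Player II (-1<2, 9<10); eliminate s2.
Column s3 is strictly dominated by s1 for Player II (-1<3, 9<14); eliminate s3.
Row b is strictly dominated by row c (9>-1); eliminate b.
Only (c, s1) remains, with payoff 9.

9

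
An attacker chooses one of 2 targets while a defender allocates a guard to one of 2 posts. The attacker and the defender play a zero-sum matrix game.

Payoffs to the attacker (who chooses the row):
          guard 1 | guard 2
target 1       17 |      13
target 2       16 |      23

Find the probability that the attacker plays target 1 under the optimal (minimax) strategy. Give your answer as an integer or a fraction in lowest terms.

7/11

Row minima are 13 and 16, so the attacker's maximin is 16; column maxima are 17 and 23, so the defender's minimax is 17. These differ, so the equilibrium is in mixed strategies.
Let the attacker play target 1 with probability p. The defender is indifferent when 17p + 16(1−p) = 13p + 23(1−p), giving p = 7/11.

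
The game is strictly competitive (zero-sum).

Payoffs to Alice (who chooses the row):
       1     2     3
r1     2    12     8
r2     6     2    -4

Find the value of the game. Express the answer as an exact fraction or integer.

Column 2 is strictly dominated by 3 for Bob (it gives Alice more in every row).
The remaining 2×2 game on (r1, r2) × (1, 3) has no saddle point. Let Alice play r1 with probability p; indifference gives 2p + 6(1−p) = 8p − 4(1−p), so p = 5/8.
Similarly Bob's optimal q on 1 is 3/4, and the value is 2·(3/4) + (8)·(1/4) = 7/2.

7/2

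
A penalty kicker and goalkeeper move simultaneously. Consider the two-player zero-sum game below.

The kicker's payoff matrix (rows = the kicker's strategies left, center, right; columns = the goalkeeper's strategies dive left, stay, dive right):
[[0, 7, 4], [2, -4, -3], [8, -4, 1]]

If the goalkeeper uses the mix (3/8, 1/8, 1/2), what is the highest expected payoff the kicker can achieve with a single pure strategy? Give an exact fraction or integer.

3

left: (0)·(3/8) + (7)·(1/8) + (4)·(1/2) = 23/8.
center: (2)·(3/8) + (-4)·(1/8) + (-3)·(1/2) = -5/4.
right: (8)·(3/8) + (-4)·(1/8) + (1)·(1/2) = 3.
The best pure response is right with expected payoff 3.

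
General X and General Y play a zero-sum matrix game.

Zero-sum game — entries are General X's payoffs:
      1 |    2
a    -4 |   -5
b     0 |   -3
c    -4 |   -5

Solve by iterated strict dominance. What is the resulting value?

-3

Column 1 is strictly dominated by 2 for General Y (-5<-4, -3<0, -5<-4); eliminate 1.
Row c is strictly dominated by row b (-3>-5); eliminate c.
Row a is strictly dominated by row b (-3>-5); eliminate a.
Only (b, 2) remains, with payoff -3.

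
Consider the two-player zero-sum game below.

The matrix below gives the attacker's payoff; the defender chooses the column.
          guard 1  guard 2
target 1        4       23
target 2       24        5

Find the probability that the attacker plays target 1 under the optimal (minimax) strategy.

1/2

Row minima are 4 and 5, so the attacker's maximin is 5; column maxima are 24 and 23, so the defender's minimax is 23. These differ, so the equilibrium is in mixed strategies.
Let the attacker play target 1 with probability p. The defender is indifferent when 4p + 24(1−p) = 23p + 5(1−p), giving p = 1/2.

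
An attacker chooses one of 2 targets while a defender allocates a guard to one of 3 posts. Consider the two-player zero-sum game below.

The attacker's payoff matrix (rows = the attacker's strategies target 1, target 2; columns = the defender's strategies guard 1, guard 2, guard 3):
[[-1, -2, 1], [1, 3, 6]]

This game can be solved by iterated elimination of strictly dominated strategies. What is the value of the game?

Column guard 3 is strictly dominated by guard 1 for the defender (-1<1, 1<6); eliminate guard 3.
Row target 1 is strictly dominated by row target 2 (1>-1, 3>-2); eliminate target 1.
Column guard 2 is strictly dominated by guard 1 for the defender (1<3); eliminate guard 2.
Only (target 2, guard 1) remains, with payoff 1.

1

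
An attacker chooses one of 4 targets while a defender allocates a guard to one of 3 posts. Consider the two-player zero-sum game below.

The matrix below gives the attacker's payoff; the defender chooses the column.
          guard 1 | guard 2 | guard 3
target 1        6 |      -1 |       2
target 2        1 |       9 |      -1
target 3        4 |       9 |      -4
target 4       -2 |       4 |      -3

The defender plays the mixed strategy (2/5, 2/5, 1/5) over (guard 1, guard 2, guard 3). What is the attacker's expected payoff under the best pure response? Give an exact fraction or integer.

target 1: (6)·(2/5) + (-1)·(2/5) + (2)·(1/5) = 12/5.
target 2: (1)·(2/5) + (9)·(2/5) + (-1)·(1/5) = 19/5.
target 3: (4)·(2/5) + (9)·(2/5) + (-4)·(1/5) = 22/5.
target 4: (-2)·(2/5) + (4)·(2/5) + (-3)·(1/5) = 1/5.
The best pure response is target 3 with expected payoff 22/5.

22/5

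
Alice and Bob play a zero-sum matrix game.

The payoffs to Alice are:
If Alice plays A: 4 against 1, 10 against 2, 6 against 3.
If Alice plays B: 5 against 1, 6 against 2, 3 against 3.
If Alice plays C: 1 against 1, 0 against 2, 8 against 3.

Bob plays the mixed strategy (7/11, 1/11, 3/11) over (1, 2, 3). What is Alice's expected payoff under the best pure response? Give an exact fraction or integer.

56/11

A: (4)·(7/11) + (10)·(1/11) + (6)·(3/11) = 56/11.
B: (5)·(7/11) + (6)·(1/11) + (3)·(3/11) = 50/11.
C: (1)·(7/11) + (0)·(1/11) + (8)·(3/11) = 31/11.
The best pure response is A with expected payoff 56/11.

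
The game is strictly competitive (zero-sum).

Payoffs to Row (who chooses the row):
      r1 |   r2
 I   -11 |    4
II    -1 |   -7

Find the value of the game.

-27/7

Row minima are -11 and -7, so Row's maximin is -7; column maxima are -1 and 4, so Column's minimax is -1. These differ, so the equilibrium is in mixed strategies.
Let Row play I with probability p. Column is indifferent when −11p − (1−p) = 4p − 7(1−p), giving p = 2/7.
Let Column play r1 with probability q. Row is indifferent when −11q + 4(1−q) = −q − 7(1−q), giving q = 11/21.
The value is -11·(11/21) + (4)·(10/21) = -27/7.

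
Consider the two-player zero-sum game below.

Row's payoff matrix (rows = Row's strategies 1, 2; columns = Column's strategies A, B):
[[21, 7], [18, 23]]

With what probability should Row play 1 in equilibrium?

5/19

Row minima are 7 and 18, so Row's maximin is 18; column maxima are 21 and 23, so Column's minimax is 21. These differ, so the equilibrium is in mixed strategies.
Let Row play 1 with probability p. Column is indifferent when 21p + 18(1−p) = 7p + 23(1−p), giving p = 5/19.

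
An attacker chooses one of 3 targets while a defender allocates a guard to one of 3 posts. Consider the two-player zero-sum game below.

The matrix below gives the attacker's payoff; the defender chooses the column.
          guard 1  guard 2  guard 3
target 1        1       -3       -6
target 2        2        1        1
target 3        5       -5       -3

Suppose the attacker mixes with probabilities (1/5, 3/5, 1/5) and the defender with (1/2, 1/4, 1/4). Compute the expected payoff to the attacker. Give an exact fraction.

Against (1/2, 1/4, 1/4), each row's expected payoff is target 1: -7/4; target 2: 3/2; target 3: 1/2.
Taking the (1/5, 3/5, 1/5)-weighted average: (1/5)·(-7/4) + (3/5)·(3/2) + (1/5)·(1/2) = 13/20.

13/20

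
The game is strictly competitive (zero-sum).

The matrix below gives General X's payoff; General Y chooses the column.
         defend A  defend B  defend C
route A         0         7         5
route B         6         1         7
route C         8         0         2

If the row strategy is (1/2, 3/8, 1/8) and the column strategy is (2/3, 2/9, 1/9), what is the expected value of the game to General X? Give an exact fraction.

29/8

Against (2/3, 2/9, 1/9), each row's expected payoff is route A: 19/9; route B: 5; route C: 50/9.
Taking the (1/2, 3/8, 1/8)-weighted average: (1/2)·(19/9) + (3/8)·(5) + (1/8)·(50/9) = 29/8.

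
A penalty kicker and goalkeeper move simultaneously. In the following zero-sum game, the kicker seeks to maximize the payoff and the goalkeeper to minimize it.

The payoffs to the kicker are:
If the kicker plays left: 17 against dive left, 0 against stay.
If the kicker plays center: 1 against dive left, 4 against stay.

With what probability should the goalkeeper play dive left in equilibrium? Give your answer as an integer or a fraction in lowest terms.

1/5

Row minima are 0 and 1, so the kicker's maximin is 1; column maxima are 17 and 4, so the goalkeeper's minimax is 4. These differ, so the equilibrium is in mixed strategies.
Let the goalkeeper play dive left with probability q. The kicker is indifferent when 17q = q + 4(1−q), giving q = 1/5.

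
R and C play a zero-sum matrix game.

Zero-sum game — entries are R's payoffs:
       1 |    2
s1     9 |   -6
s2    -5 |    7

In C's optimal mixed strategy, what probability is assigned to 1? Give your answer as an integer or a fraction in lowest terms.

Row minima are -6 and -5, so R's maximin is -5; column maxima are 9 and 7, so C's minimax is 7. These differ, so the equilibrium is in mixed strategies.
Let C play 1 with probability q. R is indifferent when 9q − 6(1−q) = −5q + 7(1−q), giving q = 13/27.

13/27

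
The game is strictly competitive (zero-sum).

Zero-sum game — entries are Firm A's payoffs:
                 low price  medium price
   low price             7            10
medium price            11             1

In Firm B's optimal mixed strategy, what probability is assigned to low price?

9/13

Row minima are 7 and 1, so Firm A's maximin is 7; column maxima are 11 and 10, so Firm B's minimax is 10. These differ, so the equilibrium is in mixed strategies.
Let Firm B play low price with probability q. Firm A is indifferent when 7q + 10(1−q) = 11q + (1−q), giving q = 9/13.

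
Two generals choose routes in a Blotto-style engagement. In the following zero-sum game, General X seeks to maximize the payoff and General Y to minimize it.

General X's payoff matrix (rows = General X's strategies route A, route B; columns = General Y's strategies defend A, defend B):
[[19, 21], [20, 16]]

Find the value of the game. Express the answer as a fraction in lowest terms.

58/3

Row minima are 19 and 16, so General X's maximin is 19; column maxima are 20 and 21, so General Y's minimax is 20. These differ, so the equilibrium is in mixed strategies.
Let General X play route A with probability p. General Y is indifferent when 19p + 20(1−p) = 21p + 16(1−p), giving p = 2/3.
Let General Y play defend A with probability q. General X is indifferent when 19q + 21(1−q) = 20q + 16(1−q), giving q = 5/6.
The value is 19·(5/6) + (21)·(1/6) = 58/3.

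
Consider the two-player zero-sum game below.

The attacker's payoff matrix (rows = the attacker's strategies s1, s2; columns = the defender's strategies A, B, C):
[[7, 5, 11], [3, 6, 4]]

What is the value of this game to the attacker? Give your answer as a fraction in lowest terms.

27/5

Column C is strictly dominated by A for the defender (it gives the attacker more in every row).
The remaining 2×2 game on (s1, s2) × (A, B) has no saddle point. Let the attacker play s1 with probability p; indifference gives 7p + 3(1−p) = 5p + 6(1−p), so p = 3/5.
Similarly the defender's optimal q on A is 1/5, and the value is 7·(1/5) + (5)·(4/5) = 27/5.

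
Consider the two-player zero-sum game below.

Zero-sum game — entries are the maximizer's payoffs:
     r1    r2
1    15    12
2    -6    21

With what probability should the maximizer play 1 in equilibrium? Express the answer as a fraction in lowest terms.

9/10

Row minima are 12 and -6, so the maximizer's maximin is 12; column maxima are 15 and 21, so the minimizer's minimax is 15. These differ, so the equilibrium is in mixed strategies.
Let the maximizer play 1 with probability p. The minimizer is indifferent when 15p − 6(1−p) = 12p + 21(1−p), giving p = 9/10.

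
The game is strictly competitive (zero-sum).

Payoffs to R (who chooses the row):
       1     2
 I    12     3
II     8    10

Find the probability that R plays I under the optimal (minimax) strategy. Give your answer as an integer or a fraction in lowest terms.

2/11

Row minima are 3 and 8, so R's maximin is 8; column maxima are 12 and 10, so C's minimax is 10. These differ, so the equilibrium is in mixed strategies.
Let R play I with probability p. C is indifferent when 12p + 8(1−p) = 3p + 10(1−p), giving p = 2/11.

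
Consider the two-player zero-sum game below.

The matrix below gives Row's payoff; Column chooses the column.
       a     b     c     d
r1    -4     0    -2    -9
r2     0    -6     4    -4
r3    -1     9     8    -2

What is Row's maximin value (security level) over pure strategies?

The worst-case payoff for each row is r1: -9, r2: -6, r3: -2.
The best of these is -2.

-2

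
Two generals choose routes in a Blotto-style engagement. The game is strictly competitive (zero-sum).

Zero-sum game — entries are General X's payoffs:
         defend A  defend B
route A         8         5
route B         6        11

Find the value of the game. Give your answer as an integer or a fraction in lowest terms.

Row minima are 5 and 6, so General X's maximin is 6; column maxima are 8 and 11, so General Y's minimax is 8. These differ, so the equilibrium is in mixed strategies.
Let General X play route A with probability p. General Y is indifferent when 8p + 6(1−p) = 5p + 11(1−p), giving p = 5/8.
Let General Y play defend A with probability q. General X is indifferent when 8q + 5(1−q) = 6q + 11(1−q), giving q = 3/4.
The value is 8·(3/4) + (5)·(1/4) = 29/4.

29/4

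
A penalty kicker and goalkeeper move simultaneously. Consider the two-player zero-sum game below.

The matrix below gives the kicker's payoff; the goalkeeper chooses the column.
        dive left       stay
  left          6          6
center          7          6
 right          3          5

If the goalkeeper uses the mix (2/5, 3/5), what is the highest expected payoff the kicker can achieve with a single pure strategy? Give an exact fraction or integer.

left: (6)·(2/5) + (6)·(3/5) = 6.
center: (7)·(2/5) + (6)·(3/5) = 32/5.
right: (3)·(2/5) + (5)·(3/5) = 21/5.
The best pure response is center with expected payoff 32/5.

32/5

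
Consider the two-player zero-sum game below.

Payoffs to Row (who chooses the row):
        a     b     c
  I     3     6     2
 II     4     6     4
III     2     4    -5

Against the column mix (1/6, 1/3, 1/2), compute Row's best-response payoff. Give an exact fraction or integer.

I: (3)·(1/6) + (6)·(1/3) + (2)·(1/2) = 7/2.
II: (4)·(1/6) + (6)·(1/3) + (4)·(1/2) = 14/3.
III: (2)·(1/6) + (4)·(1/3) + (-5)·(1/2) = -5/6.
The best pure response is II with expected payoff 14/3.

14/3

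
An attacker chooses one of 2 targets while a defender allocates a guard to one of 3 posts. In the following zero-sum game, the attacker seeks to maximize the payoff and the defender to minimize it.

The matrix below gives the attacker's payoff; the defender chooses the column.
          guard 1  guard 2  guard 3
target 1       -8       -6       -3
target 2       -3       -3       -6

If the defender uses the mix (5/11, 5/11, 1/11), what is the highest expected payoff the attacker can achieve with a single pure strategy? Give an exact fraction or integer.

-36/11

target 1: (-8)·(5/11) + (-6)·(5/11) + (-3)·(1/11) = -73/11.
target 2: (-3)·(5/11) + (-3)·(5/11) + (-6)·(1/11) = -36/11.
The best pure response is target 2 with expected payoff -36/11.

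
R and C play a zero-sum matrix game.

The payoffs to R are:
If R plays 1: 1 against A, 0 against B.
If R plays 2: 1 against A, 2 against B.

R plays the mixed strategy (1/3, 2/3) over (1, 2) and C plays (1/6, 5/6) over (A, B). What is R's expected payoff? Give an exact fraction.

23/18

Against (1/6, 5/6), each row's expected payoff is 1: 1/6; 2: 11/6.
Taking the (1/3, 2/3)-weighted average: (1/3)·(1/6) + (2/3)·(11/6) = 23/18.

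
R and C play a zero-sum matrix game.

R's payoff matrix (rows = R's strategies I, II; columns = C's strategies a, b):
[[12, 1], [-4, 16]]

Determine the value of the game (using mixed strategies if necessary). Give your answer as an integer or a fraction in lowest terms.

196/31

Row minima are 1 and -4, so R's maximin is 1; column maxima are 12 and 16, so C's minimax is 12. These differ, so the equilibrium is in mixed strategies.
Let R play I with probability p. C is indifferent when 12p − 4(1−p) = p + 16(1−p), giving p = 20/31.
Let C play a with probability q. R is indifferent when 12q + (1−q) = −4q + 16(1−q), giving q = 15/31.
The value is 12·(15/31) + (1)·(16/31) = 196/31.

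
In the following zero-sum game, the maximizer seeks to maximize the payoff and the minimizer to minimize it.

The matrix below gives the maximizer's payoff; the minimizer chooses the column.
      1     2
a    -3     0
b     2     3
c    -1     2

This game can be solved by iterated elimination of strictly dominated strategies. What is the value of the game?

2

Row a is strictly dominated by row b (2>-3, 3>0); eliminate a.
Column 2 is strictly dominated by 1 for the minimizer (2<3, -1<2); eliminate 2.
Row c is strictly dominated by row b (2>-1); eliminate c.
Only (b, 1) remains, with payoff 2.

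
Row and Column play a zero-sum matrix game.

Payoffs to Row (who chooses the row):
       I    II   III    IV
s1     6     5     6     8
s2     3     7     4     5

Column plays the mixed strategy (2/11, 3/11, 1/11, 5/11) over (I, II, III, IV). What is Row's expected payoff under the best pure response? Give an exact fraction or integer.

73/11

s1: (6)·(2/11) + (5)·(3/11) + (6)·(1/11) + (8)·(5/11) = 73/11.
s2: (3)·(2/11) + (7)·(3/11) + (4)·(1/11) + (5)·(5/11) = 56/11.
The best pure response is s1 with expected payoff 73/11.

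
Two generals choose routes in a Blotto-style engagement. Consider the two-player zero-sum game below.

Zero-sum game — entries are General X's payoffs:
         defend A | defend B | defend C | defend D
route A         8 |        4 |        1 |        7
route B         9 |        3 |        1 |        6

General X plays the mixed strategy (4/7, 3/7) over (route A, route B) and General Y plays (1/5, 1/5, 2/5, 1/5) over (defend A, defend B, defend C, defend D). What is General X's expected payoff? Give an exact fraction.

144/35

Against (1/5, 1/5, 2/5, 1/5), each row's expected payoff is route A: 21/5; route B: 4.
Taking the (4/7, 3/7)-weighted average: (4/7)·(21/5) + (3/7)·(4) = 144/35.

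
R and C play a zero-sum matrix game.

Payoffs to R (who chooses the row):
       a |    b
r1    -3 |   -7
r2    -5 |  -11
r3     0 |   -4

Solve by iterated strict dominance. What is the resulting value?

-4

Row r2 is strictly dominated by row r1 (-3>-5, -7>-11); eliminate r2.
Row r1 is strictly dominated by row r3 (0>-3, -4>-7); eliminate r1.
Column a is strictly dominated by b for C (-4<0); eliminate a.
Only (r3, b) remains, with payoff -4.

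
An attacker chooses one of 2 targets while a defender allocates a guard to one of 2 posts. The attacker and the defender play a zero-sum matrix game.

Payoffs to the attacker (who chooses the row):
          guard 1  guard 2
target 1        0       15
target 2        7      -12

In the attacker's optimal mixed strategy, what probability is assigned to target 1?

19/34

Row minima are 0 and -12, so the attacker's maximin is 0; column maxima are 7 and 15, so the defender's minimax is 7. These differ, so the equilibrium is in mixed strategies.
Let the attacker play target 1 with probability p. The defender is indifferent when 7(1−p) = 15p − 12(1−p), giving p = 19/34.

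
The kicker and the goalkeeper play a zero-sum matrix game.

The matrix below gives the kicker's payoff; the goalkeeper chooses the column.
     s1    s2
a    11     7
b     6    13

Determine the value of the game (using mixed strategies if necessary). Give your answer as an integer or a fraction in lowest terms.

101/11

Row minima are 7 and 6, so the kicker's maximin is 7; column maxima are 11 and 13, so the goalkeeper's minimax is 11. These differ, so the equilibrium is in mixed strategies.
Let the kicker play a with probability p. The goalkeeper is indifferent when 11p + 6(1−p) = 7p + 13(1−p), giving p = 7/11.
Let the goalkeeper play s1 with probability q. The kicker is indifferent when 11q + 7(1−q) = 6q + 13(1−q), giving q = 6/11.
The value is 11·(6/11) + (7)·(5/11) = 101/11.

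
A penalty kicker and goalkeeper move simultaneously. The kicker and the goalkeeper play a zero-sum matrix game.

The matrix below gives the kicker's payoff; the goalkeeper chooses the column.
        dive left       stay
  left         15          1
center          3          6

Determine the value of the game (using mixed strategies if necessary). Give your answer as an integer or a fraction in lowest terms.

87/17

Row minima are 1 and 3, so the kicker's maximin is 3; column maxima are 15 and 6, so the goalkeeper's minimax is 6. These differ, so the equilibrium is in mixed strategies.
Let the kicker play left with probability p. The goalkeeper is indifferent when 15p + 3(1−p) = p + 6(1−p), giving p = 3/17.
Let the goalkeeper play dive left with probability q. The kicker is indifferent when 15q + (1−q) = 3q + 6(1−q), giving q = 5/17.
The value is 15·(5/17) + (1)·(12/17) = 87/17.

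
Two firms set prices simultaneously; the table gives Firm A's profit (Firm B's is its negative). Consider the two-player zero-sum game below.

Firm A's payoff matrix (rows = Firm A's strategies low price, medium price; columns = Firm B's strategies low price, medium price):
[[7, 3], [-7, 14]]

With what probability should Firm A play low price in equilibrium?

Row minima are 3 and -7, so Firm A's maximin is 3; column maxima are 7 and 14, so Firm B's minimax is 7. These differ, so the equilibrium is in mixed strategies.
Let Firm A play low price with probability p. Firm B is indifferent when 7p − 7(1−p) = 3p + 14(1−p), giving p = 21/25.

21/25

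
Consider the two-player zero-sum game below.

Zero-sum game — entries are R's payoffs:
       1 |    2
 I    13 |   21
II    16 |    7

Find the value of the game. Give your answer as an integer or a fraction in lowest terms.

Row minima are 13 and 7, so R's maximin is 13; column maxima are 16 and 21, so C's minimax is 16. These differ, so the equilibrium is in mixed strategies.
Let R play I with probability p. C is indifferent when 13p + 16(1−p) = 21p + 7(1−p), giving p = 9/17.
Let C play 1 with probability q. R is indifferent when 13q + 21(1−q) = 16q + 7(1−q), giving q = 14/17.
The value is 13·(14/17) + (21)·(3/17) = 245/17.

245/17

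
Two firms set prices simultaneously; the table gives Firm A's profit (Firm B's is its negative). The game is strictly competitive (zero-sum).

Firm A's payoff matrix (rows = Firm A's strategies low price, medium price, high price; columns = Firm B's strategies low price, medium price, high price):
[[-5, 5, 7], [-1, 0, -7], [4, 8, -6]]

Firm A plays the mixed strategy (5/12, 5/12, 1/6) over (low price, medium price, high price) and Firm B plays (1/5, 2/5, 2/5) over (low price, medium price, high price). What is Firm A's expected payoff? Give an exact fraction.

3/5

Against (1/5, 2/5, 2/5), each row's expected payoff is low price: 19/5; medium price: -3; high price: 8/5.
Taking the (5/12, 5/12, 1/6)-weighted average: (5/12)·(19/5) + (5/12)·(-3) + (1/6)·(8/5) = 3/5.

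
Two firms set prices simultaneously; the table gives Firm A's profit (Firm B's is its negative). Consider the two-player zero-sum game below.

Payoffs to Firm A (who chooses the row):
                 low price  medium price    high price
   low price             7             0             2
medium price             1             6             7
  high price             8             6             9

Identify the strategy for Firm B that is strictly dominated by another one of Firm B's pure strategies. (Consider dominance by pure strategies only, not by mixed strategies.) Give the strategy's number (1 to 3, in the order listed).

Firm B prefers columns that give Firm A less. Compare high price with medium price: 0 < 2, 6 < 7, 6 < 9.
So medium price strictly dominates high price for Firm B; high price is strictly dominated.

3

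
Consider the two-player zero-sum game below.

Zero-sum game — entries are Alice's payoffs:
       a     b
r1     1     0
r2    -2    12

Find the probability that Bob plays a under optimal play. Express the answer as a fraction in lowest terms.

4/5

Row minima are 0 and -2, so Alice's maximin is 0; column maxima are 1 and 12, so Bob's minimax is 1. These differ, so the equilibrium is in mixed strategies.
Let Bob play a with probability q. Alice is indifferent when q = −2q + 12(1−q), giving q = 4/5.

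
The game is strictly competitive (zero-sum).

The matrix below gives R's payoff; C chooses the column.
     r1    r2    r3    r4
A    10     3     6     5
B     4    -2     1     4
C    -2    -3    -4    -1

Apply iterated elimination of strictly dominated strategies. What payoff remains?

Row C is strictly dominated by row A (10>-2, 3>-3, 6>-4, 5>-1); eliminate C.
Column r1 is strictly dominated by r2 for C (3<10, -2<4); eliminate r1.
Column r3 is strictly dominated by r2 for C (3<6, -2<1); eliminate r3.
Row B is strictly dominated by row A (3>-2, 5>4); eliminate B.
Column r4 is strictly dominated by r2 for C (3<5); eliminate r4.
Only (A, r2) remains, with payoff 3.

3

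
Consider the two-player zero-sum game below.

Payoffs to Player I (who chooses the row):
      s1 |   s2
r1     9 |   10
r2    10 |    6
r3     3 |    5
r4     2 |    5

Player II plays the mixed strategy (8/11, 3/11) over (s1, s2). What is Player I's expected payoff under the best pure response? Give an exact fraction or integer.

r1: (9)·(8/11) + (10)·(3/11) = 102/11.
r2: (10)·(8/11) + (6)·(3/11) = 98/11.
r3: (3)·(8/11) + (5)·(3/11) = 39/11.
r4: (2)·(8/11) + (5)·(3/11) = 31/11.
The best pure response is r1 with expected payoff 102/11.

102/11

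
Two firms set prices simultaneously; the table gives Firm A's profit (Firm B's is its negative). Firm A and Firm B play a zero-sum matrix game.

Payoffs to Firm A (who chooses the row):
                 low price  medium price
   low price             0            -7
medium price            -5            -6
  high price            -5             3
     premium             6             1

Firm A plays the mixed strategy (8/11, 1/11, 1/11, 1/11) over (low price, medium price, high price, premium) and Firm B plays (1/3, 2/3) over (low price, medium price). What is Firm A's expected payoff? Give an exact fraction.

-40/11

Against (1/3, 2/3), each row's expected payoff is low price: -14/3; medium price: -17/3; high price: 1/3; premium: 8/3.
Taking the (8/11, 1/11, 1/11, 1/11)-weighted average: (8/11)·(-14/3) + (1/11)·(-17/3) + (1/11)·(1/3) + (1/11)·(8/3) = -40/11.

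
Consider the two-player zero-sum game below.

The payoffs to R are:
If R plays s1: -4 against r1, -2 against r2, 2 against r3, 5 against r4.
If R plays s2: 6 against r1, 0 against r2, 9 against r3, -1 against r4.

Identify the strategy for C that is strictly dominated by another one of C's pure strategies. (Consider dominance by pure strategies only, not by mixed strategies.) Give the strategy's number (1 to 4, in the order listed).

3

C prefers columns that give R less. Compare r3 with r1: -4 < 2, 6 < 9.
So r1 strictly dominates r3 for C; r3 is strictly dominated.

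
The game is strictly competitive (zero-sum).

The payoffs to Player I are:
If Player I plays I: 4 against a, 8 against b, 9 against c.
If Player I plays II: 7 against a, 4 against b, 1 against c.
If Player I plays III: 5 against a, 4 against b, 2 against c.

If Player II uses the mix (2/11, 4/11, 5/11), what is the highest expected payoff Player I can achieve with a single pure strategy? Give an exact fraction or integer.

85/11

I: (4)·(2/11) + (8)·(4/11) + (9)·(5/11) = 85/11.
II: (7)·(2/11) + (4)·(4/11) + (1)·(5/11) = 35/11.
III: (5)·(2/11) + (4)·(4/11) + (2)·(5/11) = 36/11.
The best pure response is I with expected payoff 85/11.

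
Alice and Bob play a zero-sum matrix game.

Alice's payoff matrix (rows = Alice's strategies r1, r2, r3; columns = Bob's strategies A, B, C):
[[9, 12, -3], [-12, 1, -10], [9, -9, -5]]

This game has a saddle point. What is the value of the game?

Row minima: -3, -12, -9 → Alice's maximin is -3.
Column maxima: 9, 12, -3 → Bob's minimax is -3.
They coincide at (r1, C), so the value is -3.

-3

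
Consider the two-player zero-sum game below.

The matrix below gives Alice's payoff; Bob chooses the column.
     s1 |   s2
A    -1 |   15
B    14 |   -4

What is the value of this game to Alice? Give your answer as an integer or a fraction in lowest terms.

Row minima are -1 and -4, so Alice's maximin is -1; column maxima are 14 and 15, so Bob's minimax is 14. These differ, so the equilibrium is in mixed strategies.
Let Alice play A with probability p. Bob is indifferent when −p + 14(1−p) = 15p − 4(1−p), giving p = 9/17.
Let Bob play s1 with probability q. Alice is indifferent when −q + 15(1−q) = 14q − 4(1−q), giving q = 19/34.
The value is -1·(19/34) + (15)·(15/34) = 103/17.

103/17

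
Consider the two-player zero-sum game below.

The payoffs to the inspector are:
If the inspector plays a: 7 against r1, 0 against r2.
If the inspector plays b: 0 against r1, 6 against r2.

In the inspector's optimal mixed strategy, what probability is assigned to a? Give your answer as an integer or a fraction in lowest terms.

Row minima are 0 and 0, so the inspector's maximin is 0; column maxima are 7 and 6, so the inspectee's minimax is 6. These differ, so the equilibrium is in mixed strategies.
Let the inspector play a with probability p. The inspectee is indifferent when 7p = 6(1−p), giving p = 6/13.

6/13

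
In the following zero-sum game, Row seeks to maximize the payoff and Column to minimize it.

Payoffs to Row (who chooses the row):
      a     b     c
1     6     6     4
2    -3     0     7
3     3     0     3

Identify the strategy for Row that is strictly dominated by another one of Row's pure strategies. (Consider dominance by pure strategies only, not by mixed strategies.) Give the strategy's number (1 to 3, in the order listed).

3

Compare 3 with 1: 6 > 3, 6 > 0, 4 > 3.
So 1 strictly dominates 3 for Row; 3 is strictly dominated.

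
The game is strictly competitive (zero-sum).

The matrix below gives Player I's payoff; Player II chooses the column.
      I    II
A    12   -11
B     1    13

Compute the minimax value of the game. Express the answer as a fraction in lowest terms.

167/35

Row minima are -11 and 1, so Player I's maximin is 1; column maxima are 12 and 13, so Player II's minimax is 12. These differ, so the equilibrium is in mixed strategies.
Let Player I play A with probability p. Player II is indifferent when 12p + (1−p) = −11p + 13(1−p), giving p = 12/35.
Let Player II play I with probability q. Player I is indifferent when 12q − 11(1−q) = q + 13(1−q), giving q = 24/35.
The value is 12·(24/35) + (-11)·(11/35) = 167/35.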